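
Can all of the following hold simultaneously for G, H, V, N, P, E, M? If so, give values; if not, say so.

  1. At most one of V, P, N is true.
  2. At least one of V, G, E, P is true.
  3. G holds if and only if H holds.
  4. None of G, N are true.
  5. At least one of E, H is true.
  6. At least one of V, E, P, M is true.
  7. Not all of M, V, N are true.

G: False, H: False, V: False, N: False, P: True, E: True, M: False

  (1) {V, P, N}: 1 true — at most one ✓
  (2) {V, G, E, P}: 2 true — at least one ✓
  (3) G=F, H=F — same ✓
  (4) {G, N}: 0 true — none ✓
  (5) {E, H}: 1 true — at least one ✓
  (6) {V, E, P, M}: 2 true — at least one ✓
  (7) {M, V, N}: 0/3 true — not all ✓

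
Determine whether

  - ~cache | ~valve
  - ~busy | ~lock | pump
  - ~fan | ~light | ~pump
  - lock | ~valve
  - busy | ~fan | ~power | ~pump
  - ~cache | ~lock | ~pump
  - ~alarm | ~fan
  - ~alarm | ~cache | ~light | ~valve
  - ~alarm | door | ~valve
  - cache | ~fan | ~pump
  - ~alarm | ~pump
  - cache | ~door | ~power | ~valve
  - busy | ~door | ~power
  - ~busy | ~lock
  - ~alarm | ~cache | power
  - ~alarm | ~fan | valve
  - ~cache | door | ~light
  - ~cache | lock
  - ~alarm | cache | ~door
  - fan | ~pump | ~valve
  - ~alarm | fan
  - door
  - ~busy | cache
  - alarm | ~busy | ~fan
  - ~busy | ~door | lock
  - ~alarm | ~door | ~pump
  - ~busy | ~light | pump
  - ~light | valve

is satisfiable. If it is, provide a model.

Unit clause (door) forces door = True.
Set lock = True.
  then (~busy | ~lock) forces busy = False.
  then (busy | ~door | ~power) forces power = False.
Set fan = True.
  then (~alarm | ~fan) forces alarm = False.
Try pump = True:
  (~fan | ~light | ~pump) forces light = False.
  (~cache | ~lock | ~pump) forces cache = False.
  clause (cache | ~fan | ~pump) is falsified — backtrack.
So pump = False.
Set valve = False.
  then (~light | valve) forces light = False.
Set cache = True.
All clauses satisfied.

lock = True; busy = False; fan = True; pump = False; alarm = False; valve = False; power = False; light = False; door = True; cache = True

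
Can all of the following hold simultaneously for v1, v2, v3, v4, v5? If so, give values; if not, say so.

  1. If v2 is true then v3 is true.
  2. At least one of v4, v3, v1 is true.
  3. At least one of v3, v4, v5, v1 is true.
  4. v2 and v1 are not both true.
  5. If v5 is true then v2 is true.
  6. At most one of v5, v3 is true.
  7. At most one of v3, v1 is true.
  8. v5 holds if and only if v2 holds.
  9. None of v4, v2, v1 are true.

v1 = False; v2 = False; v3 = True; v4 = False; v5 = False

  (1) v2=F ⇒ v3: vacuous ✓
  (2) {v4, v3, v1}: 1 true — at least one ✓
  (3) {v3, v4, v5, v1}: 1 true — at least one ✓
  (4) v2=F, v1=F — not both ✓
  (5) v5=F ⇒ v2: vacuous ✓
  (6) {v5, v3}: 1 true — at most one ✓
  (7) {v3, v1}: 1 true — at most one ✓
  (8) v5=F, v2=F — same ✓
  (9) {v4, v2, v1}: 0 true — none ✓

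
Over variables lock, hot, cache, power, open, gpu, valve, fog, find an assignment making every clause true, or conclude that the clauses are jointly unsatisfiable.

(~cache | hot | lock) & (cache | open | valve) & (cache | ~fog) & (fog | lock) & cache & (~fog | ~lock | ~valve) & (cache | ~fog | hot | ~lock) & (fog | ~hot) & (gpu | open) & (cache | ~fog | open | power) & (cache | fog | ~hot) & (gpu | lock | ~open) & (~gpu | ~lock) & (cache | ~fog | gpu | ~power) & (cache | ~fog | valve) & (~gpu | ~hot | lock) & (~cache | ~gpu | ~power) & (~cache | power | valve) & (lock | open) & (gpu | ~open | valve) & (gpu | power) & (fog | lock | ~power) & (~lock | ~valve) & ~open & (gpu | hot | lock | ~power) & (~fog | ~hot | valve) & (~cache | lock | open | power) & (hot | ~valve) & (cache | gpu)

The formula is unsatisfiable.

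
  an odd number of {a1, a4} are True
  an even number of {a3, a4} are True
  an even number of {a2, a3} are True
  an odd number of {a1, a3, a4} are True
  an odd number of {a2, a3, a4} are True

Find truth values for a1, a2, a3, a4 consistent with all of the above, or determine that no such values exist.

Adding constraints 1, 2, 3, 4, 5 mod 2: every variable appears an even number of times on the left, so the left side is 0.
But the right sides sum to 1 (mod 2). 0 ≠ 1 — the system is inconsistent.

Unsatisfiable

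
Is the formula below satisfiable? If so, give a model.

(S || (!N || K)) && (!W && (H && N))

K=F, H=T, W=F, S=T, N=T

  S || (!N || K) = True
    !N || K = False
      !N = False
  !W && (H && N) = True
    !W = True
    H && N = True
Both conjuncts True, so the formula holds.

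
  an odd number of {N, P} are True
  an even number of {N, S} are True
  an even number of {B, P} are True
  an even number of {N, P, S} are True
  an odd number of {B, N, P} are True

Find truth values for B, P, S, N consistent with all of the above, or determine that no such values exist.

B = False; P = False; S = True; N = True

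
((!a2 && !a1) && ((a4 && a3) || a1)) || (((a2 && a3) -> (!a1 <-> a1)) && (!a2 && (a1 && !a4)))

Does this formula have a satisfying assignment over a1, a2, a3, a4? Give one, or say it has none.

a1=T, a2=F, a3=F, a4=F

  ((!a2 && !a1) && ((a4 && a3) || a1)) || (((a2 && a3) -> (!a1 <-> a1)) && (!a2 && (a1 && !a4))) = True
    (!a2 && !a1) && ((a4 && a3) || a1) = False
      !a2 && !a1 = False
        !a2 = True
        !a1 = False
      (a4 && a3) || a1 = True
        a4 && a3 = False
    ((a2 && a3) -> (!a1 <-> a1)) && (!a2 && (a1 && !a4)) = True
      (a2 && a3) -> (!a1 <-> a1) = True
        a2 && a3 = False
        !a1 <-> a1 = False
          !a1 = False
      !a2 && (a1 && !a4) = True
        !a2 = True
        a1 && !a4 = True
          !a4 = True
The formula evaluates to True.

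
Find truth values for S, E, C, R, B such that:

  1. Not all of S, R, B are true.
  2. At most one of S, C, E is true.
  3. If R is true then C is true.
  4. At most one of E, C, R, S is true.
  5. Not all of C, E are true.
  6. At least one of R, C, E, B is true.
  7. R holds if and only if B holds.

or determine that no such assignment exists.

S = False, E = False, C = True, R = False, B = False

  (1) {S, R, B}: 0/3 true — not all ✓
  (2) {S, C, E}: 1 true — at most one ✓
  (3) R=F ⇒ C: vacuous ✓
  (4) {E, C, R, S}: 1 true — at most one ✓
  (5) {C, E}: 1/2 true — not all ✓
  (6) {R, C, E, B}: 1 true — at least one ✓
  (7) R=F, B=F — same ✓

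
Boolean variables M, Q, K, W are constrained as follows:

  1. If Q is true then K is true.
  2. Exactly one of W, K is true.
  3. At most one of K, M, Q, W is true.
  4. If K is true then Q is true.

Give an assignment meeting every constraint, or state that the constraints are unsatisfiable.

M = False, Q = False, K = False, W = True

  (1) Q=F ⇒ K: vacuous ✓
  (2) {W, K}: 1 true — exactly one ✓
  (3) {K, M, Q, W}: 1 true — at most one ✓
  (4) K=F ⇒ Q: vacuous ✓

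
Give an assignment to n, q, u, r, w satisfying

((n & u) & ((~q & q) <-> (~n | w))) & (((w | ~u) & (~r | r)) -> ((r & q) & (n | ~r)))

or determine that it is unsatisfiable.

n: True, q: True, u: True, r: True, w: False

  (n & u) & ((~q & q) <-> (~n | w)) = True
    n & u = True
    (~q & q) <-> (~n | w) = True
      ~q & q = False
        ~q = False
      ~n | w = False
        ~n = False
  ((w | ~u) & (~r | r)) -> ((r & q) & (n | ~r)) = True
    (w | ~u) & (~r | r) = False
      w | ~u = False
        ~u = False
      ~r | r = True
        ~r = False
    (r & q) & (n | ~r) = True
      r & q = True
      n | ~r = True
        ~r = False
Both conjuncts True, so the formula holds.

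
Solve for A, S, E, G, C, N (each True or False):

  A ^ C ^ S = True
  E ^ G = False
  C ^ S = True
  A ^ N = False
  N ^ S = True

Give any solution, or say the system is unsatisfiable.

A: False, S: True, E: False, G: False, C: False, N: False

A ^ C ^ S = F ^ F ^ T = True ✓
E ^ G = F ^ F = False ✓
C ^ S = F ^ T = True ✓
A ^ N = F ^ F = False ✓
N ^ S = F ^ T = True ✓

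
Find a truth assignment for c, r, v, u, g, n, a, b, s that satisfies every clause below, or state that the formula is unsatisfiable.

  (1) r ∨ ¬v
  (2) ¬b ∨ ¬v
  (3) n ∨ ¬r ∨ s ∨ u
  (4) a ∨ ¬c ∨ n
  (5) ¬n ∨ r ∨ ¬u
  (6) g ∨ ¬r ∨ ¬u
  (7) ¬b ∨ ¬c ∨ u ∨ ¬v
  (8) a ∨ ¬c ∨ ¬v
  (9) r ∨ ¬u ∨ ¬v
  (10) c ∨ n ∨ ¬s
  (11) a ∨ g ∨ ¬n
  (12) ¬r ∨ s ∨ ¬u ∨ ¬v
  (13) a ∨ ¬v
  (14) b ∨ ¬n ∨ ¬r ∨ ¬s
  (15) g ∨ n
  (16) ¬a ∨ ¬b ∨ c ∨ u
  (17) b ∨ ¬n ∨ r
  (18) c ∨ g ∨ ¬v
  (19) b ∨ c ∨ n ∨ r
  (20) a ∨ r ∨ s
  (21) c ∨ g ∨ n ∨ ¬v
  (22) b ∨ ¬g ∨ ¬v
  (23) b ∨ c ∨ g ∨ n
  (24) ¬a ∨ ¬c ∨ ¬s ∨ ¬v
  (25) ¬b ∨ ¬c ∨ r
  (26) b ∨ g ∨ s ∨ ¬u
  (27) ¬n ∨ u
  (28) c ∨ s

Set c = True.
Set r = False.
  then (r ∨ ¬v) forces v = False.
  then (¬b ∨ ¬c ∨ r) forces b = False.
  then (b ∨ ¬n ∨ r) forces n = False.
  then (a ∨ ¬c ∨ n) forces a = True.
  then (g ∨ n) forces g = True.
Set u = True.
Set s = True.
All clauses satisfied.

c: True; r: False; v: False; u: True; g: True; n: False; a: True; b: False; s: True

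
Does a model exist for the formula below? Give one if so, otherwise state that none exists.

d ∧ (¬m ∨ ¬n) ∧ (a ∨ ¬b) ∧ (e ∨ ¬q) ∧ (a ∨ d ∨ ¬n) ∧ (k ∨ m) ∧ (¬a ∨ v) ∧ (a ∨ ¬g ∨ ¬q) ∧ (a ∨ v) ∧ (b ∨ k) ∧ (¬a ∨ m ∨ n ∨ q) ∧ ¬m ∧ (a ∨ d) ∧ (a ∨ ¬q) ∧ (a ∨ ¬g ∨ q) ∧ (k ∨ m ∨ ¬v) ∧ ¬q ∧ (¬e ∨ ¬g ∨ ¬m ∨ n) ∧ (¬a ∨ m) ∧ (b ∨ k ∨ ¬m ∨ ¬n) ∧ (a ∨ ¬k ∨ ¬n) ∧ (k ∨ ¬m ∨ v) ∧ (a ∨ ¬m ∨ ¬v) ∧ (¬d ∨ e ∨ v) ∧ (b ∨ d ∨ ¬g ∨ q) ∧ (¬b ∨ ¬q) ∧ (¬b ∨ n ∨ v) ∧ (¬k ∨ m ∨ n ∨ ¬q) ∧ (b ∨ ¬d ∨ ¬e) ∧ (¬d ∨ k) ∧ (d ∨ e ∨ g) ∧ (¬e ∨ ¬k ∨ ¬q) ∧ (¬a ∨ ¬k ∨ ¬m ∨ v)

v = True, q = False, a = False, e = False, k = True, b = False, g = False, m = False, d = True, n = False

Unit clause (d) forces d = True.
Unit clause (¬m) forces m = False.
Unit clause (¬q) forces q = False.
In (¬a ∨ m) only ¬a is left, so a = False.
In (¬d ∨ k) only k is left, so k = True.
In (a ∨ ¬b) only ¬b is left, so b = False.
In (a ∨ v) only v is left, so v = True.
In (a ∨ ¬g ∨ q) only ¬g is left, so g = False.
In (a ∨ ¬k ∨ ¬n) only ¬n is left, so n = False.
In (b ∨ ¬d ∨ ¬e) only ¬e is left, so e = False.
All clauses satisfied.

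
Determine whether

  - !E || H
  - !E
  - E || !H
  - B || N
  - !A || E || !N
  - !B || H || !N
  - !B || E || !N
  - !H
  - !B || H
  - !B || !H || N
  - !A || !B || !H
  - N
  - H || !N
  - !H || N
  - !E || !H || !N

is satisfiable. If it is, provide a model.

Case N = True:
  (!E) forces E = False.
  (E || !H) forces H = False.
  Clause (H || !N) is falsified — contradiction.
Case N = False:
  Clause (N) is falsified — contradiction.
Both cases fail, so the formula is unsatisfiable.

The formula is unsatisfiable.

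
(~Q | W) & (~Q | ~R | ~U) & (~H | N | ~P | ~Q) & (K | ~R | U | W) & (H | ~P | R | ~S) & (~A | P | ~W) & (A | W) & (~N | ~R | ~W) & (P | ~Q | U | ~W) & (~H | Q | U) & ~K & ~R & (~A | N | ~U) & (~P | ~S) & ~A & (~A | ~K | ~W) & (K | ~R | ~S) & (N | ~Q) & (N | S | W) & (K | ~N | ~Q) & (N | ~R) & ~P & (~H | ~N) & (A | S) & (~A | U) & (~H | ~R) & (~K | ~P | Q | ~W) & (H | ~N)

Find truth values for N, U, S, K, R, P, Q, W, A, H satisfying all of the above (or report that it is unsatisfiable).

N = False, U = False, S = True, K = False, R = False, P = False, Q = False, W = True, A = False, H = False

Unit clause (~K) forces K = False.
Unit clause (~R) forces R = False.
Unit clause (~A) forces A = False.
Unit clause (~P) forces P = False.
In (A | S) only S is left, so S = True.
In (A | W) only W is left, so W = True.
Try N = True:
  (K | ~N | ~Q) forces Q = False.
  (~H | ~N) forces H = False.
  clause (H | ~N) is falsified — backtrack.
So N = False.
  then (N | ~Q) forces Q = False.
Set U = False.
  then (~H | Q | U) forces H = False.
All clauses satisfied.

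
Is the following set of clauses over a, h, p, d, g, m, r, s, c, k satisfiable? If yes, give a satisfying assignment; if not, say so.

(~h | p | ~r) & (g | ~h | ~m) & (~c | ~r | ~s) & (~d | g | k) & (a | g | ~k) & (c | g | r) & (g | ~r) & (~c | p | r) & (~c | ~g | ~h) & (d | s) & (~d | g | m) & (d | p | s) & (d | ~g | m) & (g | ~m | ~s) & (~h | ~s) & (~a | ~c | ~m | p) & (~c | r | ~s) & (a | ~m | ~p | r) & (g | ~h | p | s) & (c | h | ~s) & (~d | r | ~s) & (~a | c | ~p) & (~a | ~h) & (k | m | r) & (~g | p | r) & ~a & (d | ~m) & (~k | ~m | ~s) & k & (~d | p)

Unit clause (~a) forces a = False.
Unit clause (k) forces k = True.
In (a | g | ~k) only g is left, so g = True.
Set h = False.
Try p = False:
  (~g | p | r) forces r = True.
  (~d | p) forces d = False.
  (d | s) forces s = True.
  (~c | ~r | ~s) forces c = False.
  clause (c | h | ~s) is falsified — backtrack.
So p = True.
Set d = True.
Set m = True.
  then (a | ~m | ~p | r) forces r = True.
  then (~k | ~m | ~s) forces s = False.
Set c = True.
All clauses satisfied.

a = False, h = False, p = True, d = True, g = True, m = True, r = True, s = False, c = True, k = True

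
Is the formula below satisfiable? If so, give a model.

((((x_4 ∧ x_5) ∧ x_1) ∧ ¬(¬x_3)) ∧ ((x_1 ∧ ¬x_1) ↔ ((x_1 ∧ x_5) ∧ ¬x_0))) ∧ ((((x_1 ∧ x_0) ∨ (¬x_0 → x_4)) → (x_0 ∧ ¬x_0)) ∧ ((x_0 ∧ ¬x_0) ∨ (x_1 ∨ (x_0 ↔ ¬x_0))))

The formula is unsatisfiable.

Case x_0 = True: the conjunct ((x_1 ∧ x_0) ∨ (¬x_0 → x_4)) → (x_0 ∧ ¬x_0) becomes (x_1 ∨ True) → (True ∧ False) = False.
Case x_0 = False: the formula simplifies to ((((x_4 ∧ x_5) ∧ x_1) ∧ ¬(¬x_3)) ∧ ((x_1 ∧ ¬x_1) ↔ (x_1 ∧ x_5))) ∧ (¬x_4 ∧ x_1).
  x_4 = True: the conjunct ¬x_4 is False.
  x_4 = False: the conjunct x_4 is False.
Both cases fail — unsatisfiable.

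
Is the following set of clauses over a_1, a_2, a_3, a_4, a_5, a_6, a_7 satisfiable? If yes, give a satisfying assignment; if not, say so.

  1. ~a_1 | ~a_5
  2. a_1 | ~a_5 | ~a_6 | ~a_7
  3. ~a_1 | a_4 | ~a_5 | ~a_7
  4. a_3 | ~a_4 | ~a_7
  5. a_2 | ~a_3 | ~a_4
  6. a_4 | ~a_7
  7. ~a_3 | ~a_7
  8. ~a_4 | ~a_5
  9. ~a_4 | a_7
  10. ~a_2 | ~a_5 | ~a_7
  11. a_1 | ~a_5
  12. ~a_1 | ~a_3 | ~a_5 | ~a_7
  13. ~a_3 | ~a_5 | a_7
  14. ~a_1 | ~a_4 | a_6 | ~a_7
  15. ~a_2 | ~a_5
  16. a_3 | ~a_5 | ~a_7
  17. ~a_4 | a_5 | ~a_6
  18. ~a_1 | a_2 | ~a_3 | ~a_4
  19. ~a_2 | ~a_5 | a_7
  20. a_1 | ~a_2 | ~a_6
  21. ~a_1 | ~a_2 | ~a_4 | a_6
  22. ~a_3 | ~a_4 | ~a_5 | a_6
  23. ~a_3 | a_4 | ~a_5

a_1 = False, a_2 = False, a_3 = True, a_4 = False, a_5 = False, a_6 = True, a_7 = False

Set a_1 = False.
  then (a_1 | ~a_5) forces a_5 = False.
Set a_2 = False.
Set a_3 = True.
  then (a_2 | ~a_3 | ~a_4) forces a_4 = False.
  then (a_4 | ~a_7) forces a_7 = False.
Set a_6 = True.
All clauses satisfied.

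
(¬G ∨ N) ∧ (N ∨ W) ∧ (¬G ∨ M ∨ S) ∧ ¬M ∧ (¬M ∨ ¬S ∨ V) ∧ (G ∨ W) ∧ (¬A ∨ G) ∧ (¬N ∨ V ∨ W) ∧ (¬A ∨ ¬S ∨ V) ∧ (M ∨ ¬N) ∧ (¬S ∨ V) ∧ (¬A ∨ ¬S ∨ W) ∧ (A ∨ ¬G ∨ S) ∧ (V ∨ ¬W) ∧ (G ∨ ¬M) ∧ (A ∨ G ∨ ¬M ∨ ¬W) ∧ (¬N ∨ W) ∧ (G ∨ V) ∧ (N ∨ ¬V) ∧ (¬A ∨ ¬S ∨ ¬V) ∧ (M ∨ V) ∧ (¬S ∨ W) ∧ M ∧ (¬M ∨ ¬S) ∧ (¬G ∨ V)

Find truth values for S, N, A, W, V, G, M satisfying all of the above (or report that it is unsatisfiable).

Case M = True:
  Clause (¬M) is falsified — contradiction.
Case M = False:
  Clause (M) is falsified — contradiction.
Both cases fail, so the formula is unsatisfiable.

Unsatisfiable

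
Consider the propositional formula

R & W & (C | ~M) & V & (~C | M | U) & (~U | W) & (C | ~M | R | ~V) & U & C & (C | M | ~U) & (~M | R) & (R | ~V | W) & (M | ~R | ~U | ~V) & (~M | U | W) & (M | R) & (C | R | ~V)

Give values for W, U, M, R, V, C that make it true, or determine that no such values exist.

W: True, U: True, M: True, R: True, V: True, C: True

Unit clause (R) forces R = True.
Unit clause (W) forces W = True.
Unit clause (V) forces V = True.
Unit clause (U) forces U = True.
Unit clause (C) forces C = True.
In (M | ~R | ~U | ~V) only M is left, so M = True.
All clauses satisfied.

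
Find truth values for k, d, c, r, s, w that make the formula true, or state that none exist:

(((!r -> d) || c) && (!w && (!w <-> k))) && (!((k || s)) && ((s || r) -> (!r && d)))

Case r = True: the conjunct (s || r) -> (!r && d) becomes (s || True) -> (False && d) = False.
Case r = False: the formula simplifies to ((d || c) && (!w && (!w <-> k))) && (!((k || s)) && (s -> d)).
  s = True: the conjunct !((k || s)) becomes !((k || True)) = False.
  s = False: simplifies to ((d || c) && (!w && (!w <-> k))) && !k.
    k = True: the conjunct !k is False.
    k = False: simplifies to (d || c) && (!w && w).
      w = True: the conjunct !w is False.
      w = False: the conjunct w is False.
Both cases fail — unsatisfiable.

Unsatisfiable — no assignment works.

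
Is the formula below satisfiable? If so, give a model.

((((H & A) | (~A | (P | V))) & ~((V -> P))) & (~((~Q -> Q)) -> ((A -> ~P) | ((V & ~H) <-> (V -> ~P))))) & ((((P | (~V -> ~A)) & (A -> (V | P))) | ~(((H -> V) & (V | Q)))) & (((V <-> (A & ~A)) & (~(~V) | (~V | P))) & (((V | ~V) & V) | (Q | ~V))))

UNSATISFIABLE

Case V = True: the formula simplifies to (~P & (~((~Q -> Q)) -> ((A -> ~P) | (~H <-> ~P)))) & (A & ~A).
  A = True: the conjunct ~A is False.
  A = False: the conjunct A is False.
Case V = False: the conjunct ~((V -> P)) becomes ~((False -> P)) = False.
Both cases fail — unsatisfiable.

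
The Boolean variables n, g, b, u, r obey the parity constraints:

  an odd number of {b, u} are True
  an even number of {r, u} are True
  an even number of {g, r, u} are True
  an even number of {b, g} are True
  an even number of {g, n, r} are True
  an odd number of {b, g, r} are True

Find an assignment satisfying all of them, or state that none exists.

n = True, g = False, b = False, u = True, r = True

{b, u}: 1 true → odd ✓
{r, u}: 2 true → even ✓
{g, r, u}: 2 true → even ✓
{b, g}: 0 true → even ✓
{g, n, r}: 2 true → even ✓
{b, g, r}: 1 true → odd ✓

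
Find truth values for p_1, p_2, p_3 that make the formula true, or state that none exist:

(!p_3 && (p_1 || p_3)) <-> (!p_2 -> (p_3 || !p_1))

p_1=T, p_2=T, p_3=F

  (!p_3 && (p_1 || p_3)) <-> (!p_2 -> (p_3 || !p_1)) = True
    !p_3 && (p_1 || p_3) = True
      !p_3 = True
      p_1 || p_3 = True
    !p_2 -> (p_3 || !p_1) = True
      !p_2 = False
      p_3 || !p_1 = False
        !p_1 = False
The formula evaluates to True.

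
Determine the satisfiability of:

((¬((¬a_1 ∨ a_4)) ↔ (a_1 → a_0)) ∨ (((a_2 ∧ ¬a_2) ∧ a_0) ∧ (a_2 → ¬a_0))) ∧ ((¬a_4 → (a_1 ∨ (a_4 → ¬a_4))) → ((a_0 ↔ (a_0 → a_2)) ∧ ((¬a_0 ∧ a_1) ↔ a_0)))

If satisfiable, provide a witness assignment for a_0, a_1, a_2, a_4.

UNSATISFIABLE

The conjunct (¬a_4 → (a_1 ∨ (a_4 → ¬a_4))) → ((a_0 ↔ (a_0 → a_2)) ∧ ((¬a_0 ∧ a_1) ↔ a_0)) is unsatisfiable on its own:
  a_0 = True: simplifies to ¬((¬a_4 → (a_1 ∨ (a_4 → ¬a_4)))).
    a_4 = True: this becomes ¬((False → a_1)) = False.
    a_4 = False: this becomes ¬((True → True)) = False.
  a_0 = False: simplifies to ¬((¬a_4 → (a_1 ∨ (a_4 → ¬a_4)))).
    a_4 = True: this becomes ¬((False → a_1)) = False.
    a_4 = False: this becomes ¬((True → True)) = False.
So the whole conjunction is unsatisfiable.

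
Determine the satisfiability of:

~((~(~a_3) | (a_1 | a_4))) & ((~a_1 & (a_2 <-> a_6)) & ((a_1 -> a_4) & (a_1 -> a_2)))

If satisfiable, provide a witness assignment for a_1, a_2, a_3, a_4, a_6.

a_1: False, a_2: False, a_3: False, a_4: False, a_6: False

  ~((~(~a_3) | (a_1 | a_4))) = True
    ~(~a_3) | (a_1 | a_4) = False
      ~(~a_3) = False
        ~a_3 = True
      a_1 | a_4 = False
  (~a_1 & (a_2 <-> a_6)) & ((a_1 -> a_4) & (a_1 -> a_2)) = True
    ~a_1 & (a_2 <-> a_6) = True
      ~a_1 = True
      a_2 <-> a_6 = True
    (a_1 -> a_4) & (a_1 -> a_2) = True
      a_1 -> a_4 = True
      a_1 -> a_2 = True
Both conjuncts True, so the formula holds.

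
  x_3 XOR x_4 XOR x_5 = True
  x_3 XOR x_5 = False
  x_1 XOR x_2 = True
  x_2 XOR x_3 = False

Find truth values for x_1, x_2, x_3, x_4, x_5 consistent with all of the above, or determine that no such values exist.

x_1: True, x_2: False, x_3: False, x_4: True, x_5: False

x_3 XOR x_4 XOR x_5 = F XOR T XOR F = True ✓
x_3 XOR x_5 = F XOR F = False ✓
x_1 XOR x_2 = T XOR F = True ✓
x_2 XOR x_3 = F XOR F = False ✓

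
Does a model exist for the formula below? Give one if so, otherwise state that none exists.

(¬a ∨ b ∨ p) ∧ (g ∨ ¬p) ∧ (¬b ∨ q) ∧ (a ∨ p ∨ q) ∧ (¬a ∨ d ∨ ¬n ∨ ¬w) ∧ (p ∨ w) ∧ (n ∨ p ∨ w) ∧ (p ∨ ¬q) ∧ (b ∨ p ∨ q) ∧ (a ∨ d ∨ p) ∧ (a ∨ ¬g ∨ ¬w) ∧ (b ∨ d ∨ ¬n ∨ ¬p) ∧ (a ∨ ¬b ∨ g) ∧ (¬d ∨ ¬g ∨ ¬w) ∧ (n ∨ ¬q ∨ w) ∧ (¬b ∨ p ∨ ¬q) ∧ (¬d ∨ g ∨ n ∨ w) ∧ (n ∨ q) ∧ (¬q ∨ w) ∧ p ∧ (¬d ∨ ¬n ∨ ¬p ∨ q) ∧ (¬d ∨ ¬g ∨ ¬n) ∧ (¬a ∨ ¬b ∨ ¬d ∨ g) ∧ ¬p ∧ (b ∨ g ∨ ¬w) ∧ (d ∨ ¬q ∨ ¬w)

Case p = True:
  Clause (¬p) is falsified — contradiction.
Case p = False:
  Clause (p) is falsified — contradiction.
Both cases fail, so the formula is unsatisfiable.

UNSATISFIABLE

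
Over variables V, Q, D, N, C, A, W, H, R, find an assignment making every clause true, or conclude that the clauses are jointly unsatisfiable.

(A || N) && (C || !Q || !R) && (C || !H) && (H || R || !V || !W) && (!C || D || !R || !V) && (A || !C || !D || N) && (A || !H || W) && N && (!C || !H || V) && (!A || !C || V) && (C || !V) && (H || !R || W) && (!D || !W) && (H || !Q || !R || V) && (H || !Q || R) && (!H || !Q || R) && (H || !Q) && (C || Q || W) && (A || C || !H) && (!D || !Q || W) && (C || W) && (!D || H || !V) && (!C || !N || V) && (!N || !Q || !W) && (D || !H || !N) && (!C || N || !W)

Unit clause (N) forces N = True.
Set V = True.
  then (C || !V) forces C = True.
Try Q = True:
  (H || !Q) forces H = True.
  (!H || !Q || R) forces R = True.
  (!C || D || !R || !V) forces D = True.
  (!D || !W) forces W = False.
  clause (!D || !Q || W) is falsified — backtrack.
So Q = False.
Set D = True.
  then (!D || !W) forces W = False.
  then (!D || H || !V) forces H = True.
  then (A || !H || W) forces A = True.
Set R = False.
All clauses satisfied.

V: True; Q: False; D: True; N: True; C: True; A: True; W: False; H: True; R: False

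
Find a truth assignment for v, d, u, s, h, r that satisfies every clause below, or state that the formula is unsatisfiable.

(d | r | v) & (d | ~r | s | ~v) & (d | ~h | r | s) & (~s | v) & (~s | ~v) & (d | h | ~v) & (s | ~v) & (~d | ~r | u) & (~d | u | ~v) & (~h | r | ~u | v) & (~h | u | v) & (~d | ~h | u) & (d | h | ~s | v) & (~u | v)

Try v = True:
  (~s | ~v) forces s = False.
  clause (s | ~v) is falsified — backtrack.
So v = False.
  then (~s | v) forces s = False.
  then (~u | v) forces u = False.
  then (~h | u | v) forces h = False.
Set d = True.
  then (~d | ~r | u) forces r = False.
All clauses satisfied.

v=F; d=T; u=F; s=F; h=F; r=F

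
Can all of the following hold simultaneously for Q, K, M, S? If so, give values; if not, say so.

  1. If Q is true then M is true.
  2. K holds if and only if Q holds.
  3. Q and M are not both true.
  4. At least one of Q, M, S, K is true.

Q: False; K: False; M: False; S: True

  (1) Q=F ⇒ M: vacuous ✓
  (2) K=F, Q=F — same ✓
  (3) Q=F, M=F — not both ✓
  (4) {Q, M, S, K}: 1 true — at least one ✓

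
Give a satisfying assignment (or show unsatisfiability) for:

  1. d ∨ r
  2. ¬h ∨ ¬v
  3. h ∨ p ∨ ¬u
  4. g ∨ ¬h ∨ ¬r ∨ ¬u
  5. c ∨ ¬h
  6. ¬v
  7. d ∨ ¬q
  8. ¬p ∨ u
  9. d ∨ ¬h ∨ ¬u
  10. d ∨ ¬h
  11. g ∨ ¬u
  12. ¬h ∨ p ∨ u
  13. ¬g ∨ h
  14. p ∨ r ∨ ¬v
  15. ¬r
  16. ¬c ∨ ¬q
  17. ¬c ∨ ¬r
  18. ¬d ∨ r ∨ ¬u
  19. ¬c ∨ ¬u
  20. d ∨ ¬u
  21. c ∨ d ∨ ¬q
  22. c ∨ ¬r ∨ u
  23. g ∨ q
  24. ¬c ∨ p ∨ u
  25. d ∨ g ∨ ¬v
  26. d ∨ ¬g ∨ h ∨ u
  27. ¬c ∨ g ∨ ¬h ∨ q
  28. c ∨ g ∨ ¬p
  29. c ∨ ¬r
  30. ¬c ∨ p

v=F, u=F, h=F, r=F, d=T, g=F, q=T, c=F, p=F

Unit clause (¬v) forces v = False.
Unit clause (¬r) forces r = False.
In (d ∨ r) only d is left, so d = True.
In (¬d ∨ r ∨ ¬u) only ¬u is left, so u = False.
In (¬p ∨ u) only ¬p is left, so p = False.
In (¬h ∨ p ∨ u) only ¬h is left, so h = False.
In (¬g ∨ h) only ¬g is left, so g = False.
In (g ∨ q) only q is left, so q = True.
In (¬c ∨ p ∨ u) only ¬c is left, so c = False.
All clauses satisfied.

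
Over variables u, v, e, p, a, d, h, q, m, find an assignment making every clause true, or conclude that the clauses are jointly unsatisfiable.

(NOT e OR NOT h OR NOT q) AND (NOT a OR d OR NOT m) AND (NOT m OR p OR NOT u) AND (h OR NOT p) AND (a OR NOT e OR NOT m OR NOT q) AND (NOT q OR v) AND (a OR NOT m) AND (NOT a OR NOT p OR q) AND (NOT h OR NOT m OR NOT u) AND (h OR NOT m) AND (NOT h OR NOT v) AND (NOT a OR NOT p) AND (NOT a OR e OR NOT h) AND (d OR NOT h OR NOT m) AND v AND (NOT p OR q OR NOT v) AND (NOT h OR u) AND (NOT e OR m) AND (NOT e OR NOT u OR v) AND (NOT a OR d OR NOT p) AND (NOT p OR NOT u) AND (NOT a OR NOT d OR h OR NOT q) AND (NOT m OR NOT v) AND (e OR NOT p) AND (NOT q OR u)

u: False, v: True, e: False, p: False, a: False, d: True, h: False, q: False, m: False

Unit clause (v) forces v = True.
In (NOT m OR NOT v) only NOT m is left, so m = False.
In (NOT h OR NOT v) only NOT h is left, so h = False.
In (NOT e OR m) only NOT e is left, so e = False.
In (e OR NOT p) only NOT p is left, so p = False.
Set u = False.
  then (NOT q OR u) forces q = False.
Set a = False.
Set d = True.
All clauses satisfied.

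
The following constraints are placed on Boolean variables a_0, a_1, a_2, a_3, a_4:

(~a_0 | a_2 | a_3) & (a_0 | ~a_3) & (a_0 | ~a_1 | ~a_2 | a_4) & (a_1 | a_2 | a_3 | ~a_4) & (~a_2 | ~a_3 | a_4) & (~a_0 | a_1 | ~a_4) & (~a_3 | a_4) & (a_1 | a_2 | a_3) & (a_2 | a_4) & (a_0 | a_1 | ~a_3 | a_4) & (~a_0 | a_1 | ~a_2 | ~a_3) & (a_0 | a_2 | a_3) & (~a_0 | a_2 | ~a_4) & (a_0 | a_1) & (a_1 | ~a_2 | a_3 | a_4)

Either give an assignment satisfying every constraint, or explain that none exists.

Set a_0 = True.
Try a_1 = False:
  (~a_0 | a_1 | ~a_4) forces a_4 = False.
  (~a_3 | a_4) forces a_3 = False.
  (~a_0 | a_2 | a_3) forces a_2 = True.
  clause (a_1 | ~a_2 | a_3 | a_4) is falsified — backtrack.
So a_1 = True.
Set a_2 = True.
Set a_3 = False.
Set a_4 = True.
All clauses satisfied.

a_0=T; a_1=T; a_2=T; a_3=F; a_4=T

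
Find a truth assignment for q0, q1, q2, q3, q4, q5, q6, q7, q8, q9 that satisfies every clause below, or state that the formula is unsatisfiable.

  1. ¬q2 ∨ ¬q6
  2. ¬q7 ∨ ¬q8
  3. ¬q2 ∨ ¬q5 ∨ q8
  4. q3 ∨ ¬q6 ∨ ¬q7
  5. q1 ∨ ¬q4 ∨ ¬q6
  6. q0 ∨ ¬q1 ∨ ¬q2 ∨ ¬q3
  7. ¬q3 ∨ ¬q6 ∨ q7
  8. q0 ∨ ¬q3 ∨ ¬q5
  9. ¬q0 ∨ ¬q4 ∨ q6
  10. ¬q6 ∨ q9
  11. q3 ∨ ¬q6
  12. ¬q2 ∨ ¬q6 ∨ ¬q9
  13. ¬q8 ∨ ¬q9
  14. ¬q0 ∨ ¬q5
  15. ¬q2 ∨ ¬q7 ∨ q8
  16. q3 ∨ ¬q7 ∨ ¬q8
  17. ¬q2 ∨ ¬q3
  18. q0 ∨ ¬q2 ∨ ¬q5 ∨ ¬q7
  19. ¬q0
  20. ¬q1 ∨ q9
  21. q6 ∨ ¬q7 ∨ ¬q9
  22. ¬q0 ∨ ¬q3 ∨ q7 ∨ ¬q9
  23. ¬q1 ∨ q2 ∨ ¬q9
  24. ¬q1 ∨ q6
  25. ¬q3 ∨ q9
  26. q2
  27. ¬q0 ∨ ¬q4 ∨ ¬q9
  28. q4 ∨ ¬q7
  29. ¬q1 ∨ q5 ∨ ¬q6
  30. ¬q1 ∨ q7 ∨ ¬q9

q0 = False, q1 = False, q2 = True, q3 = False, q4 = False, q5 = False, q6 = False, q7 = False, q8 = False, q9 = False

Unit clause (¬q0) forces q0 = False.
Unit clause (q2) forces q2 = True.
In (¬q2 ∨ ¬q6) only ¬q6 is left, so q6 = False.
In (¬q2 ∨ ¬q3) only ¬q3 is left, so q3 = False.
In (¬q1 ∨ q6) only ¬q1 is left, so q1 = False.
Set q4 = False.
  then (q4 ∨ ¬q7) forces q7 = False.
Set q5 = False.
Set q8 = False.
Set q9 = False.
All clauses satisfied.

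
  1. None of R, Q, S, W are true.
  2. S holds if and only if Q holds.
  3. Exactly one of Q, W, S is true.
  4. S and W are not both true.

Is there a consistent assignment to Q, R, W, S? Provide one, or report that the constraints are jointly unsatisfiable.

Unsatisfiable — no assignment works.

Case Q = True:
  Constraint (1) is violated (Q=T) — contradiction.
Case Q = False:
  (1) forces R = False.
  (1) forces S = False.
  (1) forces W = False.
  Constraint (3) is violated (Q=F, W=F, S=F) — contradiction.
Both cases fail — unsatisfiable.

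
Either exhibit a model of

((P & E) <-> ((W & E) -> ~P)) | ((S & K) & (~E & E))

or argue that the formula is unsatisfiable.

E = True, K = False, W = False, S = True, P = True

  ((P & E) <-> ((W & E) -> ~P)) | ((S & K) & (~E & E)) = True
    (P & E) <-> ((W & E) -> ~P) = True
      P & E = True
      (W & E) -> ~P = True
        W & E = False
        ~P = False
    (S & K) & (~E & E) = False
      S & K = False
      ~E & E = False
        ~E = False
The formula evaluates to True.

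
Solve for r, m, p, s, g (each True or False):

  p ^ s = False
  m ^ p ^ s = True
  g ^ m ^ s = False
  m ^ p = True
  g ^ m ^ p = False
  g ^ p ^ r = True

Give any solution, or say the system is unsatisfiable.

r = False, m = True, p = False, s = False, g = True

p ^ s = F ^ F = False ✓
m ^ p ^ s = T ^ F ^ F = True ✓
g ^ m ^ s = T ^ T ^ F = False ✓
m ^ p = T ^ F = True ✓
g ^ m ^ p = T ^ T ^ F = False ✓
g ^ p ^ r = T ^ F ^ F = True ✓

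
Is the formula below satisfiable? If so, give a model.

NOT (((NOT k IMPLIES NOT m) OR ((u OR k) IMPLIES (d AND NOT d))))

k=F; d=T; u=T; m=T

  NOT (((NOT k IMPLIES NOT m) OR ((u OR k) IMPLIES (d AND NOT d)))) = True
    (NOT k IMPLIES NOT m) OR ((u OR k) IMPLIES (d AND NOT d)) = False
      NOT k IMPLIES NOT m = False
        NOT k = True
        NOT m = False
      (u OR k) IMPLIES (d AND NOT d) = False
        u OR k = True
        d AND NOT d = False
          NOT d = False
The formula evaluates to True.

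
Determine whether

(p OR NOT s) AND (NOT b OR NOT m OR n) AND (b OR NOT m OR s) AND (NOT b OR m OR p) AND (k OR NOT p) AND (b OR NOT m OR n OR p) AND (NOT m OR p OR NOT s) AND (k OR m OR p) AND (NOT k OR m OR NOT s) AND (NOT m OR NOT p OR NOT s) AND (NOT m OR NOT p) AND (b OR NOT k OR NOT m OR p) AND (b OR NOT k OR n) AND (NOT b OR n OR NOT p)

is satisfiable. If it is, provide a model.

b = False, s = False, m = False, k = True, p = False, n = True

Set b = False.
Set s = False.
  then (b OR NOT m OR s) forces m = False.
Try k = False:
  (k OR NOT p) forces p = False.
  clause (k OR m OR p) is falsified — backtrack.
So k = True.
  then (b OR NOT k OR n) forces n = True.
Set p = False.
All clauses satisfied.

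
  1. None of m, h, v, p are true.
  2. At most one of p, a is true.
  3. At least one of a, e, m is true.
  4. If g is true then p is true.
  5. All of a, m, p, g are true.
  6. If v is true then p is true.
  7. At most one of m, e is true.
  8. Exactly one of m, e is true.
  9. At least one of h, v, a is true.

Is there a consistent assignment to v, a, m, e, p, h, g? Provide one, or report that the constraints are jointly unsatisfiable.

Case m = True:
  Constraint (1) is violated (m=T) — contradiction.
Case m = False:
  Constraint (5) is violated (m=F) — contradiction.
Both cases fail — unsatisfiable.

Unsatisfiable — no assignment works.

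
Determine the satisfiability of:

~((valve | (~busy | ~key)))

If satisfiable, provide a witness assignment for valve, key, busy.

valve = False; key = True; busy = True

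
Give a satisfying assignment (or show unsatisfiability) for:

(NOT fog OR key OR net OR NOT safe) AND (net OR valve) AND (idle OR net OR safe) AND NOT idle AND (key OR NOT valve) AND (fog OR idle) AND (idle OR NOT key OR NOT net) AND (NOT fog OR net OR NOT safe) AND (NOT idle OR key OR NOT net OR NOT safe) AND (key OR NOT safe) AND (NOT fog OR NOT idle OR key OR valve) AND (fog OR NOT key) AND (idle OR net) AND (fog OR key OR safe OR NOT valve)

valve = False, idle = False, key = False, safe = False, net = True, fog = True

Unit clause (NOT idle) forces idle = False.
In (fog OR idle) only fog is left, so fog = True.
In (idle OR net) only net is left, so net = True.
In (idle OR NOT key OR NOT net) only NOT key is left, so key = False.
In (key OR NOT safe) only NOT safe is left, so safe = False.
In (key OR NOT valve) only NOT valve is left, so valve = False.
All clauses satisfied.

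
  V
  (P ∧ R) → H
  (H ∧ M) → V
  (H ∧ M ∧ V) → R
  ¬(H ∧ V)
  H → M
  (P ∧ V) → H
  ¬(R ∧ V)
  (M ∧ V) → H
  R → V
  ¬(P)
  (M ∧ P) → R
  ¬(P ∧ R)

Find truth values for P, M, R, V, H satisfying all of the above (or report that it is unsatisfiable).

Unit clause (V) forces V = True.
In (¬R ∨ ¬V) only ¬R is left, so R = False.
Unit clause (¬P) forces P = False.
In (¬H ∨ ¬V) only ¬H is left, so H = False.
In (H ∨ ¬M ∨ ¬V) only ¬M is left, so M = False.
All clauses satisfied.

P=F, M=F, R=F, V=T, H=F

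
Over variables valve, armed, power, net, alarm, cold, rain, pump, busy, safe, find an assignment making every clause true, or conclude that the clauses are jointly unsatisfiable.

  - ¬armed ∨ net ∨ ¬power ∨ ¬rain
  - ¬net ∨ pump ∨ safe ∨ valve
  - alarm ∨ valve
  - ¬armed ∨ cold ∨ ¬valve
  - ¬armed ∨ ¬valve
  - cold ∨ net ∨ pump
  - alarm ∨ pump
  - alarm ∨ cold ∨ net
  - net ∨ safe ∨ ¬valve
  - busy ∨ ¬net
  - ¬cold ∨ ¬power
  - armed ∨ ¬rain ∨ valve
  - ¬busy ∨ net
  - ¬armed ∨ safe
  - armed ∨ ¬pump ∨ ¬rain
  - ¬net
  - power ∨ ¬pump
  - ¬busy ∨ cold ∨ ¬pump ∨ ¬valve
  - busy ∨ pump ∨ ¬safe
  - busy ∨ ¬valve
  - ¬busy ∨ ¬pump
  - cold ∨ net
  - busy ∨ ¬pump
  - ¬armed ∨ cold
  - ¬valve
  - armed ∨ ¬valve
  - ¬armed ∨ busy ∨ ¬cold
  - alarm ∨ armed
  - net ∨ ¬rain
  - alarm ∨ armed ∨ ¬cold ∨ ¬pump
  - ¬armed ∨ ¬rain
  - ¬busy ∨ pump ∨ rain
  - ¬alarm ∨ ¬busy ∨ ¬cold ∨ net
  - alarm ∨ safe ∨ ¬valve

Unit clause (¬net) forces net = False.
In (cold ∨ net) only cold is left, so cold = True.
Unit clause (¬valve) forces valve = False.
In (net ∨ ¬rain) only ¬rain is left, so rain = False.
In (alarm ∨ valve) only alarm is left, so alarm = True.
In (¬cold ∨ ¬power) only ¬power is left, so power = False.
In (¬busy ∨ net) only ¬busy is left, so busy = False.
In (power ∨ ¬pump) only ¬pump is left, so pump = False.
In (busy ∨ pump ∨ ¬safe) only ¬safe is left, so safe = False.
In (¬armed ∨ busy ∨ ¬cold) only ¬armed is left, so armed = False.
All clauses satisfied.

valve = False, armed = False, power = False, net = False, alarm = True, cold = True, rain = False, pump = False, busy = False, safe = False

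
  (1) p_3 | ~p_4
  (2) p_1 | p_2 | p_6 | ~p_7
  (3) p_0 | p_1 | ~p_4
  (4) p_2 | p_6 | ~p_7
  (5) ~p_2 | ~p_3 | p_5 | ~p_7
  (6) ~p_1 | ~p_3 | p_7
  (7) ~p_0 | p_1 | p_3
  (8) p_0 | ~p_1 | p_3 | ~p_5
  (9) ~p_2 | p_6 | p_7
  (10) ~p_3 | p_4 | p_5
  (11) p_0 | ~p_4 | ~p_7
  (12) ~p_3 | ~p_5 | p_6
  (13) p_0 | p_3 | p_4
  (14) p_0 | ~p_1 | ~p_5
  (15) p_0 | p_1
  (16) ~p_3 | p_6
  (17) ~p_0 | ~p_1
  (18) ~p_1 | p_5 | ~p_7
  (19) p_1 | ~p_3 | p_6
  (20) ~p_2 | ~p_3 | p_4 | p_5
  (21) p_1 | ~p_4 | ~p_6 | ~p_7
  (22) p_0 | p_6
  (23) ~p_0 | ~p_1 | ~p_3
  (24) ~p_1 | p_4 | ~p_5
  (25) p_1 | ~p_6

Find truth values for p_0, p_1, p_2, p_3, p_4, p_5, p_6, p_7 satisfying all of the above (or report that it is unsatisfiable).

Unsatisfiable

Case p_0 = True:
  (~p_0 | ~p_1) forces p_1 = False.
  (~p_0 | p_1 | p_3) forces p_3 = True.
  (~p_3 | p_6) forces p_6 = True.
  Clause (p_1 | ~p_6) is falsified — contradiction.
Case p_0 = False:
  (p_0 | p_1) forces p_1 = True.
  (p_0 | ~p_1 | ~p_5) forces p_5 = False.
  (~p_1 | p_5 | ~p_7) forces p_7 = False.
  (~p_1 | ~p_3 | p_7) forces p_3 = False.
  (p_3 | ~p_4) forces p_4 = False.
  Clause (p_0 | p_3 | p_4) is falsified — contradiction.
Both cases fail, so the formula is unsatisfiable.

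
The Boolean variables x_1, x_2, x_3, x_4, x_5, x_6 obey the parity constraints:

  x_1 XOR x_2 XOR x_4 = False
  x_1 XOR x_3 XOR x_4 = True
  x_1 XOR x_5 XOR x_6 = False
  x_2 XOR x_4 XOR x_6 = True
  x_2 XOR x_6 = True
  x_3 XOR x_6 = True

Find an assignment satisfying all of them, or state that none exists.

Adding constraints 1, 2, 5, 6 mod 2: every variable appears an even number of times on the left, so the left side is 0.
But the right sides sum to 1 (mod 2). 0 ≠ 1 — the system is inconsistent.

Unsatisfiable — no assignment works.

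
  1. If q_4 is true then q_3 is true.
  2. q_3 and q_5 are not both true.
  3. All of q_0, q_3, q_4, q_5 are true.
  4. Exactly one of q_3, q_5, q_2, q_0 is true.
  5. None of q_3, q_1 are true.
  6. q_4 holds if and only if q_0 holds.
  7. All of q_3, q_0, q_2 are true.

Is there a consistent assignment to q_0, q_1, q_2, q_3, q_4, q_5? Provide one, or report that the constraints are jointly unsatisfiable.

Unsatisfiable — no assignment works.

Case q_3 = True:
  Constraint (5) is violated (q_3=T) — contradiction.
Case q_3 = False:
  Constraint (3) is violated (q_3=F) — contradiction.
Both cases fail — unsatisfiable.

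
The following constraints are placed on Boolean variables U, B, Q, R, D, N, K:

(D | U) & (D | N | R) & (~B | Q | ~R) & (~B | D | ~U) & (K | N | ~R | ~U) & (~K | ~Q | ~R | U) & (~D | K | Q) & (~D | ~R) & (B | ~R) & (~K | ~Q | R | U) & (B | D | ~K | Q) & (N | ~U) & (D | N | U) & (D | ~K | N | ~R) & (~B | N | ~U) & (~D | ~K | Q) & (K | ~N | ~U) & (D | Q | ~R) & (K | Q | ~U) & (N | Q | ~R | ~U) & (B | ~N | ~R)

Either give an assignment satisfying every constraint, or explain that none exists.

U = False; B = True; Q = True; R = False; D = True; N = False; K = False

Set U = False.
  then (D | U) forces D = True.
  then (~D | ~R) forces R = False.
Set B = True.
Set Q = True.
  then (~K | ~Q | R | U) forces K = False.
Set N = False.
All clauses satisfied.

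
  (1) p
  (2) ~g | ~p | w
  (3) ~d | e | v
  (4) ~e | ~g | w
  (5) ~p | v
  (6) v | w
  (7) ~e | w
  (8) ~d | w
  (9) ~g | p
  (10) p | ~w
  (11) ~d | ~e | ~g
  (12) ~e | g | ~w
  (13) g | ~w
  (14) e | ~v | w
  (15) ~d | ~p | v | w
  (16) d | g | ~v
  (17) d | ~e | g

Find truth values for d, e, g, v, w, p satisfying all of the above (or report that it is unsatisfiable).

Unit clause (p) forces p = True.
In (~p | v) only v is left, so v = True.
Set d = False.
  then (d | g | ~v) forces g = True.
  then (~g | ~p | w) forces w = True.
Set e = True.
All clauses satisfied.

d = False, e = True, g = True, v = True, w = True, p = True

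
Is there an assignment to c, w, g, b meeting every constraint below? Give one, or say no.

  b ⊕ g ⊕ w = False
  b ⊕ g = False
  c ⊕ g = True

c = True, w = False, g = False, b = False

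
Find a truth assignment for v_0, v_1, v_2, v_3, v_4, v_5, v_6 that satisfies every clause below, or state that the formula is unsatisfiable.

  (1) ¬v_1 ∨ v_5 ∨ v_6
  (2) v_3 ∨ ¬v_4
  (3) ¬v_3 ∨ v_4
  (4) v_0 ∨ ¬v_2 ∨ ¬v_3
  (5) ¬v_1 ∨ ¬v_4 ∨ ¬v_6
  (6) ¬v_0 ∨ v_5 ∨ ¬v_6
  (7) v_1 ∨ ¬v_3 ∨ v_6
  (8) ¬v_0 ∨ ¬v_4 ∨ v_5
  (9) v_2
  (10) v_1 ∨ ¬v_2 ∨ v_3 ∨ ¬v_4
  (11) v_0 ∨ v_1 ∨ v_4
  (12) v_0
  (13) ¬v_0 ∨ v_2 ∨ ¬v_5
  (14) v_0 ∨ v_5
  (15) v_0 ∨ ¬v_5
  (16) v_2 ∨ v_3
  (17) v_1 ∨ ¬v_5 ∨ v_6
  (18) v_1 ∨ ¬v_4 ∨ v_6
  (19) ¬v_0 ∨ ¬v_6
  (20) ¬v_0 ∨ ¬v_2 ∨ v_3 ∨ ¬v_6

Unit clause (v_2) forces v_2 = True.
Unit clause (v_0) forces v_0 = True.
In (¬v_0 ∨ ¬v_6) only ¬v_6 is left, so v_6 = False.
Set v_1 = True.
  then (¬v_1 ∨ v_5 ∨ v_6) forces v_5 = True.
Set v_3 = False.
  then (v_3 ∨ ¬v_4) forces v_4 = False.
All clauses satisfied.

v_0: True; v_1: True; v_2: True; v_3: False; v_4: False; v_5: True; v_6: False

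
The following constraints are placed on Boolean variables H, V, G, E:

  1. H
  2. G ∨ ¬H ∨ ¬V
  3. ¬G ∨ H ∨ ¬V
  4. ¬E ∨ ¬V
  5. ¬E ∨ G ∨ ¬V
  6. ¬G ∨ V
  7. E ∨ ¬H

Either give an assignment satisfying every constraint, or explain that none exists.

H: True; V: False; G: False; E: True

Unit clause (H) forces H = True.
In (E ∨ ¬H) only E is left, so E = True.
In (¬E ∨ ¬V) only ¬V is left, so V = False.
In (¬G ∨ V) only ¬G is left, so G = False.
Check each clause:
  (H): H holds.
  (G ∨ ¬H ∨ ¬V): ¬V holds.
  (¬G ∨ H ∨ ¬V): ¬G holds.
  (¬E ∨ ¬V): ¬V holds.
  (¬E ∨ G ∨ ¬V): ¬V holds.
  (¬G ∨ V): ¬G holds.
  (E ∨ ¬H): E holds.
All clauses satisfied.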